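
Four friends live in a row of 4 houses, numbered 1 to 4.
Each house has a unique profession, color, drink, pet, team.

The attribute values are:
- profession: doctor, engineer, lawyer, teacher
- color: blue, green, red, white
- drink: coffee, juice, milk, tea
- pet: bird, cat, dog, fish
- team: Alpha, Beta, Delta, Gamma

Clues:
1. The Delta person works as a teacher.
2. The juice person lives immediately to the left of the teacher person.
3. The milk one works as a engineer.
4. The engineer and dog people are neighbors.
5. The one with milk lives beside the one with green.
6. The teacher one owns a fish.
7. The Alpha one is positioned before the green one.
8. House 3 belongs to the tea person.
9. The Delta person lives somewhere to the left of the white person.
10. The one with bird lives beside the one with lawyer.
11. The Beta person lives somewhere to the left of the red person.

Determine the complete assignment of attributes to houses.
Solution:

House | Profession | Color | Drink | Pet | Team
-----------------------------------------------
  1   | engineer | blue | milk | bird | Alpha
  2   | lawyer | green | juice | dog | Beta
  3   | teacher | red | tea | fish | Delta
  4   | doctor | white | coffee | cat | Gamma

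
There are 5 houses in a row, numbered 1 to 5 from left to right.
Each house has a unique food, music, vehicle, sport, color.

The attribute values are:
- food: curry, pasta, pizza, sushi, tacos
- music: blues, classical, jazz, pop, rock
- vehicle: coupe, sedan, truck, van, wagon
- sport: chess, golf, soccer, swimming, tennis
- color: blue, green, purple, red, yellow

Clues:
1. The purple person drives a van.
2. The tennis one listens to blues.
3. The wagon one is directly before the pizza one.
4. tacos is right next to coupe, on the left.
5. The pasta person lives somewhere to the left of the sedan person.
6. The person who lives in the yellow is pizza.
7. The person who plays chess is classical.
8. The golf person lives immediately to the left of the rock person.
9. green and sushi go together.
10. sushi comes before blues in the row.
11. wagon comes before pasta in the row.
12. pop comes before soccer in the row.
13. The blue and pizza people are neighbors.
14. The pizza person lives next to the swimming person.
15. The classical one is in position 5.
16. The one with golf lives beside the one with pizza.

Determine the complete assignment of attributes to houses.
Solution:

House | Food | Music | Vehicle | Sport | Color
----------------------------------------------
  1   | tacos | pop | wagon | golf | blue
  2   | pizza | rock | coupe | soccer | yellow
  3   | sushi | jazz | truck | swimming | green
  4   | pasta | blues | van | tennis | purple
  5   | curry | classical | sedan | chess | red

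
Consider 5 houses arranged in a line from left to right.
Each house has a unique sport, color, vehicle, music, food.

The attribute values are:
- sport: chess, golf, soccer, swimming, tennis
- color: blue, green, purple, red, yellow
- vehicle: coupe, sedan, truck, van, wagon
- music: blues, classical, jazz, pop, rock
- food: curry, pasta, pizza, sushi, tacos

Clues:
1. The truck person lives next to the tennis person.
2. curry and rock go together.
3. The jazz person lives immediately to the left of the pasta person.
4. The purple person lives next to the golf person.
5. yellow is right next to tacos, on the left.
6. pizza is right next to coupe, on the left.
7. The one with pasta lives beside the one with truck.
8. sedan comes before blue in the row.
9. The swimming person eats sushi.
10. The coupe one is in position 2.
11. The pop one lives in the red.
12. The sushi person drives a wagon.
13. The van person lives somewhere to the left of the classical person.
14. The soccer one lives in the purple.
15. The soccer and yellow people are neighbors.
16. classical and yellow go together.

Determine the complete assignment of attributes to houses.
Solution:

House | Sport | Color | Vehicle | Music | Food
----------------------------------------------
  1   | soccer | purple | van | jazz | pizza
  2   | golf | yellow | coupe | classical | pasta
  3   | chess | red | truck | pop | tacos
  4   | tennis | green | sedan | rock | curry
  5   | swimming | blue | wagon | blues | sushi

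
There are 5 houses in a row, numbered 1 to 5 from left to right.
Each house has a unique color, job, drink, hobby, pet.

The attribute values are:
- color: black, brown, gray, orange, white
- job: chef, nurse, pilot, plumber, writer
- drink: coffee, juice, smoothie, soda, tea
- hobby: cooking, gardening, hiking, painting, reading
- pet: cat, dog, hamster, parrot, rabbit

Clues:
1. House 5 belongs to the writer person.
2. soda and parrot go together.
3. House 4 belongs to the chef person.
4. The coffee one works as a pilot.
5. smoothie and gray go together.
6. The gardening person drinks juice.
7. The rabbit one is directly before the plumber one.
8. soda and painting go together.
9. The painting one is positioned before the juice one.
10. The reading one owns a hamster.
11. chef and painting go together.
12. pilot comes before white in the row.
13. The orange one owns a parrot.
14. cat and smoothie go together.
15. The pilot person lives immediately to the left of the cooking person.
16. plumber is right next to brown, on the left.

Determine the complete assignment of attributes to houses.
Solution:

House | Color | Job | Drink | Hobby | Pet
-----------------------------------------
  1   | black | pilot | coffee | hiking | rabbit
  2   | gray | plumber | smoothie | cooking | cat
  3   | brown | nurse | tea | reading | hamster
  4   | orange | chef | soda | painting | parrot
  5   | white | writer | juice | gardening | dog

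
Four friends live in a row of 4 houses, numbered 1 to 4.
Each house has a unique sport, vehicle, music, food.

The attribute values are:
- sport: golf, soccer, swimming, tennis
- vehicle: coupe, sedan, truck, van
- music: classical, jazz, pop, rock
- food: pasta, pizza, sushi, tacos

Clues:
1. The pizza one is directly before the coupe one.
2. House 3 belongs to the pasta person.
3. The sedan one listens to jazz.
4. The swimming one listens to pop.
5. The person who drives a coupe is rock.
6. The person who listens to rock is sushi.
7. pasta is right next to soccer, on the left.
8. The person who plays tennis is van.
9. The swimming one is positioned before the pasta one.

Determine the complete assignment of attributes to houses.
Solution:

House | Sport | Vehicle | Music | Food
--------------------------------------
  1   | swimming | truck | pop | pizza
  2   | golf | coupe | rock | sushi
  3   | tennis | van | classical | pasta
  4   | soccer | sedan | jazz | tacos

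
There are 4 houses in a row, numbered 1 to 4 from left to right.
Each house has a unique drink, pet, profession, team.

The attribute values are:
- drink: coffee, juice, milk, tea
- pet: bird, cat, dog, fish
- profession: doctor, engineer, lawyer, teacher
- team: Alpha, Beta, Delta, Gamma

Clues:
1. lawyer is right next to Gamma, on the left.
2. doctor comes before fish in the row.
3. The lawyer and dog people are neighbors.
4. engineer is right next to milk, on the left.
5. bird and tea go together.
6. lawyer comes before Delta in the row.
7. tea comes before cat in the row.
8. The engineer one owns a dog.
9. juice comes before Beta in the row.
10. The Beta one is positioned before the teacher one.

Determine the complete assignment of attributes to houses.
Solution:

House | Drink | Pet | Profession | Team
---------------------------------------
  1   | tea | bird | lawyer | Alpha
  2   | juice | dog | engineer | Gamma
  3   | milk | cat | doctor | Beta
  4   | coffee | fish | teacher | Delta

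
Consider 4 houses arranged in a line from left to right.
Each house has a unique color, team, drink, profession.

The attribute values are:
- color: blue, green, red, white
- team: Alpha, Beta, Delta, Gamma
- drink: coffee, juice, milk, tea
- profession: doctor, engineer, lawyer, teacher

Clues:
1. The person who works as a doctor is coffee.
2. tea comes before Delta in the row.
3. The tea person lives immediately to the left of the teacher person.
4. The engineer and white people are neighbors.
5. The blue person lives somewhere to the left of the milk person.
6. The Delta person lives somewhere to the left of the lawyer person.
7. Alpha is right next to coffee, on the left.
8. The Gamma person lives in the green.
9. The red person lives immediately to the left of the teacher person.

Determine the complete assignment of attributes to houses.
Solution:

House | Color | Team | Drink | Profession
-----------------------------------------
  1   | red | Beta | tea | engineer
  2   | white | Alpha | juice | teacher
  3   | blue | Delta | coffee | doctor
  4   | green | Gamma | milk | lawyer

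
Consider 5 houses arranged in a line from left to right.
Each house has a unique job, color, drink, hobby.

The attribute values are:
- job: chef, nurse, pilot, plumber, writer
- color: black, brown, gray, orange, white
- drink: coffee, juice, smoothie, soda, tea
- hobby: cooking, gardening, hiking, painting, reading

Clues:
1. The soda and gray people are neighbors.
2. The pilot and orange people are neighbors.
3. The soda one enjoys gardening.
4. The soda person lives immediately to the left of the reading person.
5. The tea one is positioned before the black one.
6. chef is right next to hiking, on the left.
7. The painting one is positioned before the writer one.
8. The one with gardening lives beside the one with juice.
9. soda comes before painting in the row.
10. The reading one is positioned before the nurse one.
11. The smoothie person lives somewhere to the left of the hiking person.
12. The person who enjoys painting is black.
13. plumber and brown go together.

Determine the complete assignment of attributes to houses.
Solution:

House | Job | Color | Drink | Hobby
-----------------------------------
  1   | plumber | brown | soda | gardening
  2   | pilot | gray | juice | reading
  3   | nurse | orange | tea | cooking
  4   | chef | black | smoothie | painting
  5   | writer | white | coffee | hiking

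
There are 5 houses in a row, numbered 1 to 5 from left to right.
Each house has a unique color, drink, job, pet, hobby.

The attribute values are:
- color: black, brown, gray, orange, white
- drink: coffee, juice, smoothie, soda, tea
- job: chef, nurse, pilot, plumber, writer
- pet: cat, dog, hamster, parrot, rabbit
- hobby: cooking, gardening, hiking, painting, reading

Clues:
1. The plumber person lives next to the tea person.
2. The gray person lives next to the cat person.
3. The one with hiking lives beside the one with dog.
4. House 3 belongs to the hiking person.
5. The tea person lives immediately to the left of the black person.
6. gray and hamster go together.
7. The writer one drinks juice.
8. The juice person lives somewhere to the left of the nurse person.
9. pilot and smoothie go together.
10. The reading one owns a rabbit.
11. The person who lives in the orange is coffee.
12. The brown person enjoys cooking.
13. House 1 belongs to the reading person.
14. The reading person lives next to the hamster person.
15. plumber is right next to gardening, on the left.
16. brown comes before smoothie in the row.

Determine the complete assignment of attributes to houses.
Solution:

House | Color | Drink | Job | Pet | Hobby
-----------------------------------------
  1   | orange | coffee | plumber | rabbit | reading
  2   | gray | tea | chef | hamster | gardening
  3   | black | juice | writer | cat | hiking
  4   | brown | soda | nurse | dog | cooking
  5   | white | smoothie | pilot | parrot | painting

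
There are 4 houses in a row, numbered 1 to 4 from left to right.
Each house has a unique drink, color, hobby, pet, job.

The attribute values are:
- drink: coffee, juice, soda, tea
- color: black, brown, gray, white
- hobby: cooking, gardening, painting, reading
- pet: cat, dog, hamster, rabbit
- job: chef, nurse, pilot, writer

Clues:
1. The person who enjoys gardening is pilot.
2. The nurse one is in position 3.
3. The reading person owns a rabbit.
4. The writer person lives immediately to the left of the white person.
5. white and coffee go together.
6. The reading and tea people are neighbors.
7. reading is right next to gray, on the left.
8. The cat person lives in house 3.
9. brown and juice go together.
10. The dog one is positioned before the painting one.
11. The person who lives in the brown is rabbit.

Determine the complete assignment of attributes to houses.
Solution:

House | Drink | Color | Hobby | Pet | Job
-----------------------------------------
  1   | juice | brown | reading | rabbit | chef
  2   | tea | gray | cooking | dog | writer
  3   | coffee | white | painting | cat | nurse
  4   | soda | black | gardening | hamster | pilot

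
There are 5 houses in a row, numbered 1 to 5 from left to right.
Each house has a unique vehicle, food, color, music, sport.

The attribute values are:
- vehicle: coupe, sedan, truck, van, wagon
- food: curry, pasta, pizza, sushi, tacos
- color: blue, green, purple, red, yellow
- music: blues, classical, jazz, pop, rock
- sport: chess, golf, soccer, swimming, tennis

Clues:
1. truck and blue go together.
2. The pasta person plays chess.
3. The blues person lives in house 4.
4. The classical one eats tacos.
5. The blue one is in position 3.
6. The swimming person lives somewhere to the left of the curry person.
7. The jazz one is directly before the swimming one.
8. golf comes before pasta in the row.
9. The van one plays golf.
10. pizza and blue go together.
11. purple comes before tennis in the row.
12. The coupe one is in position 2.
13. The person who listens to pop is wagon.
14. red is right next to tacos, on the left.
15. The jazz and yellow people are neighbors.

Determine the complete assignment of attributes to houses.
Solution:

House | Vehicle | Food | Color | Music | Sport
----------------------------------------------
  1   | van | sushi | red | jazz | golf
  2   | coupe | tacos | yellow | classical | swimming
  3   | truck | pizza | blue | rock | soccer
  4   | sedan | pasta | purple | blues | chess
  5   | wagon | curry | green | pop | tennis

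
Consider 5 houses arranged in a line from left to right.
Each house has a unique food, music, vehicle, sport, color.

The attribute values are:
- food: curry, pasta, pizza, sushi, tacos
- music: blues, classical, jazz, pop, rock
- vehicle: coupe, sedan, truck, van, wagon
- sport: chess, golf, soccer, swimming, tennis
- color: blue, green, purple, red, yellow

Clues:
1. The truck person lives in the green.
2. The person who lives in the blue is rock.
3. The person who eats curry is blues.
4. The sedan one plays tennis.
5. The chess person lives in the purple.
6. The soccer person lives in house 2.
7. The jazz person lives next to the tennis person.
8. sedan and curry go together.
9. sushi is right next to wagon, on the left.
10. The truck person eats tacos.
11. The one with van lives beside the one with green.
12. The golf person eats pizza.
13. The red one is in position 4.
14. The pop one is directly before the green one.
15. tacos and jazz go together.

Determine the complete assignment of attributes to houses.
Solution:

House | Food | Music | Vehicle | Sport | Color
----------------------------------------------
  1   | pasta | pop | van | chess | purple
  2   | tacos | jazz | truck | soccer | green
  3   | curry | blues | sedan | tennis | yellow
  4   | sushi | classical | coupe | swimming | red
  5   | pizza | rock | wagon | golf | blue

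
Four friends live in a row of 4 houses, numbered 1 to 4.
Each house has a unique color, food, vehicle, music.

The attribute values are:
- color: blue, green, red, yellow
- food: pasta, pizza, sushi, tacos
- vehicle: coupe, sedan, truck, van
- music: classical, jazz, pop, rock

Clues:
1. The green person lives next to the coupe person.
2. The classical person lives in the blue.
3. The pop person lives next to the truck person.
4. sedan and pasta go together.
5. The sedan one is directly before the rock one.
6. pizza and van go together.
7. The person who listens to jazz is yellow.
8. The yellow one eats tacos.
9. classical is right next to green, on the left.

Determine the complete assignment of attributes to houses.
Solution:

House | Color | Food | Vehicle | Music
--------------------------------------
  1   | blue | pasta | sedan | classical
  2   | green | pizza | van | rock
  3   | red | sushi | coupe | pop
  4   | yellow | tacos | truck | jazz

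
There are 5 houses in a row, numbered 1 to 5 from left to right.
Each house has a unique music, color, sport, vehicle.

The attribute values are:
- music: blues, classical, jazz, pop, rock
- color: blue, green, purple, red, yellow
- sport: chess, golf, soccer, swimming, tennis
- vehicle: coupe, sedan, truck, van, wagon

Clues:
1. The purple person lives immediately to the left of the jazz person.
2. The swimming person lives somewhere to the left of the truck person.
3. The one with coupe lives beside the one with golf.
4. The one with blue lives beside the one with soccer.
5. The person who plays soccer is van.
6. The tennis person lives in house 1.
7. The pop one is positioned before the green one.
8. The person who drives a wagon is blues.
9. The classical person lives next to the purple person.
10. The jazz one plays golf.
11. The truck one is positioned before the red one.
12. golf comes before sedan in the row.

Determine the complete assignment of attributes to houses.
Solution:

House | Music | Color | Sport | Vehicle
---------------------------------------
  1   | blues | blue | tennis | wagon
  2   | classical | yellow | soccer | van
  3   | pop | purple | swimming | coupe
  4   | jazz | green | golf | truck
  5   | rock | red | chess | sedan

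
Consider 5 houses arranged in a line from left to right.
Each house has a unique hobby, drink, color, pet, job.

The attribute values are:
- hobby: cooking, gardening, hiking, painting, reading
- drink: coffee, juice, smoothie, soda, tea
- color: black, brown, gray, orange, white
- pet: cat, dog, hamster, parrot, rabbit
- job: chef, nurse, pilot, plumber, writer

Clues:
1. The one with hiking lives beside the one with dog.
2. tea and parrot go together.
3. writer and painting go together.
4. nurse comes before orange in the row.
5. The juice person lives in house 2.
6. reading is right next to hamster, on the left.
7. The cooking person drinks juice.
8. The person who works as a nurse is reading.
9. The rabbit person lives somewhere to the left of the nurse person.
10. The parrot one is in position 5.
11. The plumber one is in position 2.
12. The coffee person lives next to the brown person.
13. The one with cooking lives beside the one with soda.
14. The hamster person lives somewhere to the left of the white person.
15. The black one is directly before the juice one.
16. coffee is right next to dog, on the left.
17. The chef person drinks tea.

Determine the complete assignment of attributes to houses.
Solution:

House | Hobby | Drink | Color | Pet | Job
-----------------------------------------
  1   | hiking | coffee | black | rabbit | pilot
  2   | cooking | juice | brown | dog | plumber
  3   | reading | soda | gray | cat | nurse
  4   | painting | smoothie | orange | hamster | writer
  5   | gardening | tea | white | parrot | chef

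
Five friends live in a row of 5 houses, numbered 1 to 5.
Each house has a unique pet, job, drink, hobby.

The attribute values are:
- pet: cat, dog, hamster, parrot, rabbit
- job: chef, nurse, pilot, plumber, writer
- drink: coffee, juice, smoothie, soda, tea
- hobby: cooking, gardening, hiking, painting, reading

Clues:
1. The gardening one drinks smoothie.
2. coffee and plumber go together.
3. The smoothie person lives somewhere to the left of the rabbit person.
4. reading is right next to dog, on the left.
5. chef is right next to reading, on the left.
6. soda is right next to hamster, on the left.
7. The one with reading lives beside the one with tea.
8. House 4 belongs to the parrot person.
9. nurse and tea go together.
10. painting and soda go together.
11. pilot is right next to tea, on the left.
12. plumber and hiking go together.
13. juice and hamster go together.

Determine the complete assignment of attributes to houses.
Solution:

House | Pet | Job | Drink | Hobby
---------------------------------
  1   | cat | chef | soda | painting
  2   | hamster | pilot | juice | reading
  3   | dog | nurse | tea | cooking
  4   | parrot | writer | smoothie | gardening
  5   | rabbit | plumber | coffee | hiking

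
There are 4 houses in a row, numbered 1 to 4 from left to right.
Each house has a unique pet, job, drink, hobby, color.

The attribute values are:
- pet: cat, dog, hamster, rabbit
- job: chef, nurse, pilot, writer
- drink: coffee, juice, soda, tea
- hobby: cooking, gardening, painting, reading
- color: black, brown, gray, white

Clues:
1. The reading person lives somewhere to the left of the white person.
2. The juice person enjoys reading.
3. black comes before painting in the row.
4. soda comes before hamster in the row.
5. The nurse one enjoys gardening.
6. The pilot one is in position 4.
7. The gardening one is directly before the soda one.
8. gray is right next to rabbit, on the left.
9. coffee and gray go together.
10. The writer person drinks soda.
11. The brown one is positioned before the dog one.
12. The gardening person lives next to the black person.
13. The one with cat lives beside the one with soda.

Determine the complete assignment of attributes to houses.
Solution:

House | Pet | Job | Drink | Hobby | Color
-----------------------------------------
  1   | cat | nurse | coffee | gardening | gray
  2   | rabbit | writer | soda | cooking | black
  3   | hamster | chef | juice | reading | brown
  4   | dog | pilot | tea | painting | white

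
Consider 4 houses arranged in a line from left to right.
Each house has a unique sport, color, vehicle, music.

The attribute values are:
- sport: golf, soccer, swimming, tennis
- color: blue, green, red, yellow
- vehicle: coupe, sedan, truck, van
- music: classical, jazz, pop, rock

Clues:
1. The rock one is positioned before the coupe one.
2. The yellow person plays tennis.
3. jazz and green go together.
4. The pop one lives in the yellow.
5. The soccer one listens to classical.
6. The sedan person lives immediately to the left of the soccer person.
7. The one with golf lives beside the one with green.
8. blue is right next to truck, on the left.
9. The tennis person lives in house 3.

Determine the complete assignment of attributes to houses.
Solution:

House | Sport | Color | Vehicle | Music
---------------------------------------
  1   | golf | blue | van | rock
  2   | swimming | green | truck | jazz
  3   | tennis | yellow | sedan | pop
  4   | soccer | red | coupe | classical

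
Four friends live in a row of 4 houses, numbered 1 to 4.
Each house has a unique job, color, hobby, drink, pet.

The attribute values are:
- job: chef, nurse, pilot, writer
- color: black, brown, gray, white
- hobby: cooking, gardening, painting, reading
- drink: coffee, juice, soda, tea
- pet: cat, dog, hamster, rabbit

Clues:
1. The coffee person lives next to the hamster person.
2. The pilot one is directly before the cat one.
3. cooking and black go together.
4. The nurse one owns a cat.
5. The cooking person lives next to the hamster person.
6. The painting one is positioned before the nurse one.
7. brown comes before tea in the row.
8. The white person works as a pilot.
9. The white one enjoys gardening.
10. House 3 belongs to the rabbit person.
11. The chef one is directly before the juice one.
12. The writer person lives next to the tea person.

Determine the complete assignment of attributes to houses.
Solution:

House | Job | Color | Hobby | Drink | Pet
-----------------------------------------
  1   | chef | black | cooking | coffee | dog
  2   | writer | brown | painting | juice | hamster
  3   | pilot | white | gardening | tea | rabbit
  4   | nurse | gray | reading | soda | cat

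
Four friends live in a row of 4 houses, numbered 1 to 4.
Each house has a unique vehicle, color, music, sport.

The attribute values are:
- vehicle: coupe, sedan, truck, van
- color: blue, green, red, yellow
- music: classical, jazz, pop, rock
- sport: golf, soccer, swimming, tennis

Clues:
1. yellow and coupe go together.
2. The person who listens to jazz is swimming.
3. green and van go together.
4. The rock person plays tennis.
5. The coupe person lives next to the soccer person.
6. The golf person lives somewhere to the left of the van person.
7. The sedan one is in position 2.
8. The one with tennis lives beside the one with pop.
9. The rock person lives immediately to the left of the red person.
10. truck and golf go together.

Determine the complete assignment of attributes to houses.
Solution:

House | Vehicle | Color | Music | Sport
---------------------------------------
  1   | coupe | yellow | rock | tennis
  2   | sedan | red | pop | soccer
  3   | truck | blue | classical | golf
  4   | van | green | jazz | swimming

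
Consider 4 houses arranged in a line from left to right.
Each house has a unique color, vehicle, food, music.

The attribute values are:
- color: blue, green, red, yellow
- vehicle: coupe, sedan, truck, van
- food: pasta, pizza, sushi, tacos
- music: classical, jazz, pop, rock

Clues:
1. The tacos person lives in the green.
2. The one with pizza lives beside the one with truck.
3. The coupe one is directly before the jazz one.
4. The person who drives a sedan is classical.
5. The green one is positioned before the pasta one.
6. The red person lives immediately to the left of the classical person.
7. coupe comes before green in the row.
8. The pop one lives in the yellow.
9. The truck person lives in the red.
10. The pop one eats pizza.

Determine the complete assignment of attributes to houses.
Solution:

House | Color | Vehicle | Food | Music
--------------------------------------
  1   | yellow | coupe | pizza | pop
  2   | red | truck | sushi | jazz
  3   | green | sedan | tacos | classical
  4   | blue | van | pasta | rock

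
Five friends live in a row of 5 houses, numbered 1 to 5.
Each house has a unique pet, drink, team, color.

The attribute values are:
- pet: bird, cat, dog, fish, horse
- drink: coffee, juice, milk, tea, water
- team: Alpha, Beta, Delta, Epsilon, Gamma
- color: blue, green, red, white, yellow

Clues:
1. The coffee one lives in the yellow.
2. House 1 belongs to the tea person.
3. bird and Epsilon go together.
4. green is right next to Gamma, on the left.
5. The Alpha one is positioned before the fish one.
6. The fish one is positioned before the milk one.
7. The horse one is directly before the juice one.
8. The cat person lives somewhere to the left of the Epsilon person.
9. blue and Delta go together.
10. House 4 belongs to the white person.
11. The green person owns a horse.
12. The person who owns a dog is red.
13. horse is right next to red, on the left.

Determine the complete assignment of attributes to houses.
Solution:

House | Pet | Drink | Team | Color
----------------------------------
  1   | horse | tea | Alpha | green
  2   | dog | juice | Gamma | red
  3   | fish | water | Delta | blue
  4   | cat | milk | Beta | white
  5   | bird | coffee | Epsilon | yellow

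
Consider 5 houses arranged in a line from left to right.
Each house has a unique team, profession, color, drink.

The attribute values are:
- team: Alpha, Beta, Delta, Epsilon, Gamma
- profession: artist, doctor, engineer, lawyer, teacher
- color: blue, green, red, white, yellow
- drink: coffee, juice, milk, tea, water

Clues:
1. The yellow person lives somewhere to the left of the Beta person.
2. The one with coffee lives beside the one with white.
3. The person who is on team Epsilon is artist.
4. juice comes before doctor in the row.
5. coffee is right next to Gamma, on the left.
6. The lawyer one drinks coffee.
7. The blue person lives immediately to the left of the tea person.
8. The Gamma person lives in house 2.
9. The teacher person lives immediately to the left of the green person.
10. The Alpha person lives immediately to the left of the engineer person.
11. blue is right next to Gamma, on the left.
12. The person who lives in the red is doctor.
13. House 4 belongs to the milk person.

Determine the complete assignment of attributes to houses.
Solution:

House | Team | Profession | Color | Drink
-----------------------------------------
  1   | Alpha | lawyer | blue | coffee
  2   | Gamma | engineer | white | tea
  3   | Delta | teacher | yellow | juice
  4   | Epsilon | artist | green | milk
  5   | Beta | doctor | red | water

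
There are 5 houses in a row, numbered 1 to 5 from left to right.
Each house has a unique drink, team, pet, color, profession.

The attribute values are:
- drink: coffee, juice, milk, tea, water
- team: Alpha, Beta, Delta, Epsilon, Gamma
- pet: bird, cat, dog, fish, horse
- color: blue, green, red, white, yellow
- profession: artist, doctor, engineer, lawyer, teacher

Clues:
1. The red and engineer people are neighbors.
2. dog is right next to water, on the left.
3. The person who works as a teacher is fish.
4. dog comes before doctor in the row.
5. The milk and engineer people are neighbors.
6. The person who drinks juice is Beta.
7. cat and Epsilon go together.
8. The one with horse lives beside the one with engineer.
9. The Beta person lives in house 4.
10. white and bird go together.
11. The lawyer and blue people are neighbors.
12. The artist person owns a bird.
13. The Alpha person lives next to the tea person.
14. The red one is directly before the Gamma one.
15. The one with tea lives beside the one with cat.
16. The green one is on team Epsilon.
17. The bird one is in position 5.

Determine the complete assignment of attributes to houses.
Solution:

House | Drink | Team | Pet | Color | Profession
-----------------------------------------------
  1   | milk | Alpha | horse | red | lawyer
  2   | tea | Gamma | dog | blue | engineer
  3   | water | Epsilon | cat | green | doctor
  4   | juice | Beta | fish | yellow | teacher
  5   | coffee | Delta | bird | white | artist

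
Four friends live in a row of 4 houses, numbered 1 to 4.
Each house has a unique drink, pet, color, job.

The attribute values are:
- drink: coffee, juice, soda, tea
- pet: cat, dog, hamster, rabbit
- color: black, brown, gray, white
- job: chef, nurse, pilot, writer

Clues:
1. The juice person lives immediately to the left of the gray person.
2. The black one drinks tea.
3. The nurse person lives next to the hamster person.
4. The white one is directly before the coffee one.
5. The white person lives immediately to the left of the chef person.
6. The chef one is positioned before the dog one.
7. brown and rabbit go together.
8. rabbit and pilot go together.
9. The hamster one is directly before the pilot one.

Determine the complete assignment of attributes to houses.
Solution:

House | Drink | Pet | Color | Job
---------------------------------
  1   | juice | cat | white | nurse
  2   | coffee | hamster | gray | chef
  3   | soda | rabbit | brown | pilot
  4   | tea | dog | black | writer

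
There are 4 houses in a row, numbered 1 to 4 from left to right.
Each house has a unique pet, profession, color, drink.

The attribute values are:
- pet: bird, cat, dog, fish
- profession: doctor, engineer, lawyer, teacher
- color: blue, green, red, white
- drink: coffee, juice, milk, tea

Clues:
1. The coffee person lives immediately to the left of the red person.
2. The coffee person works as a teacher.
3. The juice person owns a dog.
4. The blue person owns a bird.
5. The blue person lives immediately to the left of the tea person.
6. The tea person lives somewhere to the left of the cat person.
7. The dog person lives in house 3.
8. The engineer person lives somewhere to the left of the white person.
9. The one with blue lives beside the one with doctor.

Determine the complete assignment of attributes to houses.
Solution:

House | Pet | Profession | Color | Drink
----------------------------------------
  1   | bird | teacher | blue | coffee
  2   | fish | doctor | red | tea
  3   | dog | engineer | green | juice
  4   | cat | lawyer | white | milk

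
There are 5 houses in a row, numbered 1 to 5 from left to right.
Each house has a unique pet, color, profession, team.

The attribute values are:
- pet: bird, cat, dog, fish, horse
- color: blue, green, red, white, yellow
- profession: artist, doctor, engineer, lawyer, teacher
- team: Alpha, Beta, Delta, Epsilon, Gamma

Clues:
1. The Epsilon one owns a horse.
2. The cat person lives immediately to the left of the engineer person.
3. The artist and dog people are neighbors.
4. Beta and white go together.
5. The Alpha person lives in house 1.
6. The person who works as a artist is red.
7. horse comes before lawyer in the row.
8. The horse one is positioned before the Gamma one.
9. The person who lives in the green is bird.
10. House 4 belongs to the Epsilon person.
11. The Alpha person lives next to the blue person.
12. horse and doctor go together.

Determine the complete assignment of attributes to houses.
Solution:

House | Pet | Color | Profession | Team
---------------------------------------
  1   | cat | red | artist | Alpha
  2   | dog | blue | engineer | Delta
  3   | fish | white | teacher | Beta
  4   | horse | yellow | doctor | Epsilon
  5   | bird | green | lawyer | Gamma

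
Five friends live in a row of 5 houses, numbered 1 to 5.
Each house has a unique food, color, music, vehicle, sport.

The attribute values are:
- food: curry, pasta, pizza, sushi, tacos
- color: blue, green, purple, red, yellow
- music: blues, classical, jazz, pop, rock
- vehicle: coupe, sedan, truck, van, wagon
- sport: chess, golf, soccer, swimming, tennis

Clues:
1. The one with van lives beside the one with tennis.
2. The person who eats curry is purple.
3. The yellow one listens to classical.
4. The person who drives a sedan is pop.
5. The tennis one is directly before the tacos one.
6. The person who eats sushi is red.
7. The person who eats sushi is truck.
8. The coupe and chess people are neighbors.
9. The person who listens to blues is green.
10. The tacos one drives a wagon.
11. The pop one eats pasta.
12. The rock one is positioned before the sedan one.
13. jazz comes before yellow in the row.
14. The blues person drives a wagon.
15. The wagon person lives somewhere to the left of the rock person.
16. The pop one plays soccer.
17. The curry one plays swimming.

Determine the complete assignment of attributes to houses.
Solution:

House | Food | Color | Music | Vehicle | Sport
----------------------------------------------
  1   | curry | purple | jazz | van | swimming
  2   | pizza | yellow | classical | coupe | tennis
  3   | tacos | green | blues | wagon | chess
  4   | sushi | red | rock | truck | golf
  5   | pasta | blue | pop | sedan | soccer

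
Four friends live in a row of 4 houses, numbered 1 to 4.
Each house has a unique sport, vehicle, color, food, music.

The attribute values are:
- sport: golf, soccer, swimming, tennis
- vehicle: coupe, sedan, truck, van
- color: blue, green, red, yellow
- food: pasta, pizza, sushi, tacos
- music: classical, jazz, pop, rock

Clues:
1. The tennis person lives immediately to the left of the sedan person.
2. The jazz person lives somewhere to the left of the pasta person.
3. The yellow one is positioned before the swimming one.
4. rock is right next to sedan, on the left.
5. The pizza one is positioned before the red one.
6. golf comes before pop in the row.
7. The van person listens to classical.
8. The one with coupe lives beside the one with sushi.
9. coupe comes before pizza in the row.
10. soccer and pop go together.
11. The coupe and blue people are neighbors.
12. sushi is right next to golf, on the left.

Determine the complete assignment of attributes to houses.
Solution:

House | Sport | Vehicle | Color | Food | Music
----------------------------------------------
  1   | tennis | coupe | yellow | tacos | rock
  2   | swimming | sedan | blue | sushi | jazz
  3   | golf | van | green | pizza | classical
  4   | soccer | truck | red | pasta | pop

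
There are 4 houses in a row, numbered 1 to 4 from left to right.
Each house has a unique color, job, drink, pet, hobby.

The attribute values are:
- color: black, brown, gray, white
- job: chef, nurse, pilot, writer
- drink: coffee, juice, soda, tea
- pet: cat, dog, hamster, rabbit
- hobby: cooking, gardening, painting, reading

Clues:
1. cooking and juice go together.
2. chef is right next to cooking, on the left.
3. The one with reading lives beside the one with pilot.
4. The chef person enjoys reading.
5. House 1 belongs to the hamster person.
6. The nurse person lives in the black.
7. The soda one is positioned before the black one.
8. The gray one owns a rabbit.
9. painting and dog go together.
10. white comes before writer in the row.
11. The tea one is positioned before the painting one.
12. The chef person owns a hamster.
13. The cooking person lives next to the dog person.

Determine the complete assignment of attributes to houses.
Solution:

House | Color | Job | Drink | Pet | Hobby
-----------------------------------------
  1   | white | chef | tea | hamster | reading
  2   | gray | pilot | juice | rabbit | cooking
  3   | brown | writer | soda | dog | painting
  4   | black | nurse | coffee | cat | gardening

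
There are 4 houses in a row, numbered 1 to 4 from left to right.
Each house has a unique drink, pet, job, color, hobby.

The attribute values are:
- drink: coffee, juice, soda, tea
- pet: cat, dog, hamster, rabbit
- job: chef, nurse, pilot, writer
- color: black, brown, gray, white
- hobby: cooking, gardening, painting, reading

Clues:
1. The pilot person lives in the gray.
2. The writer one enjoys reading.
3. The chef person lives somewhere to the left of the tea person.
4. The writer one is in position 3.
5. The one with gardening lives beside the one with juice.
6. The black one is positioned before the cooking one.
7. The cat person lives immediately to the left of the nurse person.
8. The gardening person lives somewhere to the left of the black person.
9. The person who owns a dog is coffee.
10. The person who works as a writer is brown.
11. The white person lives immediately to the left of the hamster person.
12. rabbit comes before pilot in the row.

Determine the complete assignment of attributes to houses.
Solution:

House | Drink | Pet | Job | Color | Hobby
-----------------------------------------
  1   | soda | cat | chef | white | gardening
  2   | juice | hamster | nurse | black | painting
  3   | tea | rabbit | writer | brown | reading
  4   | coffee | dog | pilot | gray | cooking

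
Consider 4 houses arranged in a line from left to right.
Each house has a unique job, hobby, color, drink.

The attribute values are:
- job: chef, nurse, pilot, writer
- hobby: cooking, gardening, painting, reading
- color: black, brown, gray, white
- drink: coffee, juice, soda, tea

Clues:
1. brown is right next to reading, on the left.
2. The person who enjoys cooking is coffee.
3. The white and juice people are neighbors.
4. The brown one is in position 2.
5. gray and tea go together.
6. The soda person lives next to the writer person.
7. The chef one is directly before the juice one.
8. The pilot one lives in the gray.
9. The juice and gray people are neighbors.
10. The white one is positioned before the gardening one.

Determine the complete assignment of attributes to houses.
Solution:

House | Job | Hobby | Color | Drink
-----------------------------------
  1   | chef | painting | white | soda
  2   | writer | gardening | brown | juice
  3   | pilot | reading | gray | tea
  4   | nurse | cooking | black | coffee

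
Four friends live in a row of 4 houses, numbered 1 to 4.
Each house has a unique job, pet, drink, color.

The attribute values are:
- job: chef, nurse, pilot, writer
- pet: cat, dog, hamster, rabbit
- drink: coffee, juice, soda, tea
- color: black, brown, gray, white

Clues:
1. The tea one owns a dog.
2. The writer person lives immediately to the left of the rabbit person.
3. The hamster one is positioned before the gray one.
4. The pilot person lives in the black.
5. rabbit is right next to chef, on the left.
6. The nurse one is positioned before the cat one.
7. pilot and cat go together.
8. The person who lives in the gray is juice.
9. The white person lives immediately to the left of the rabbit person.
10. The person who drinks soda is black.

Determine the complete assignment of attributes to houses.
Solution:

House | Job | Pet | Drink | Color
---------------------------------
  1   | writer | hamster | coffee | white
  2   | nurse | rabbit | juice | gray
  3   | chef | dog | tea | brown
  4   | pilot | cat | soda | black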